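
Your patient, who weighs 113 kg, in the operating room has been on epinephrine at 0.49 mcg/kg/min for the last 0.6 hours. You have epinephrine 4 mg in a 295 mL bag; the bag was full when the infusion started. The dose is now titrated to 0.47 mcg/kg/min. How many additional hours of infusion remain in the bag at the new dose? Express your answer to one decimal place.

0.6 hours

Initial rate:
Dose = 0.49 mcg/kg/min × 113 kg = 55.37 mcg/min
55.37 mcg/min × 60 min/hr = 3322.2 mcg/hr
Concentration = 4 mg ÷ 295 mL = 0.01355932 mg/mL = 13.55932 mcg/mL
Rate = 3322.2 mcg/hr ÷ 13.55932 mcg/mL = 245.0122 mL/hr
Volume infused so far = 245.0122 mL/hr × 0.6 hr = 147.0074 mL
Volume remaining = 295 − 147.0074 = 147.9926 mL
New rate:
Dose = 0.47 mcg/kg/min × 113 kg = 53.11 mcg/min
53.11 mcg/min × 60 min/hr = 3186.6 mcg/hr
Rate = 3186.6 mcg/hr ÷ 13.55932 mcg/mL = 235.0118 mL/hr
Time remaining = 147.9926 mL ÷ 235.0118 mL/hr = 0.6297245 hr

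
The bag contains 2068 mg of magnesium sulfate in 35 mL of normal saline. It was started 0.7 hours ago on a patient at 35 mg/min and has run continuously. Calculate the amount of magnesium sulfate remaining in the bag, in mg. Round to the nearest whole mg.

35 mg/min × 60 min/hr = 2100 mg/hr
Concentration = 2068 mg ÷ 35 mL = 59.08571 mg/mL
Rate = 2100 mg/hr ÷ 59.08571 mg/mL = 35.54159 mL/hr
Volume infused = 35.54159 mL/hr × 0.7 hr = 24.87911 mL
Volume remaining = 35 − 24.87911 = 10.12089 mL
Drug remaining = 10.12089 mL × 59.08571 mg/mL = 598 mg

598 mg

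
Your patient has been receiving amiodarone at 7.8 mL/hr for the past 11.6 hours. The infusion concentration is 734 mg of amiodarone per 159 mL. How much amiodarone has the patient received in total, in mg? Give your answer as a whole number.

418 mg

Concentration = 734 mg ÷ 159 mL = 4.616352 mg/mL
Drug rate = 7.8 mL/hr × 4.616352 mg/mL = 36.00755 mg/hr
Total = 36.00755 mg/hr × 11.6 hr = 417.6875 mg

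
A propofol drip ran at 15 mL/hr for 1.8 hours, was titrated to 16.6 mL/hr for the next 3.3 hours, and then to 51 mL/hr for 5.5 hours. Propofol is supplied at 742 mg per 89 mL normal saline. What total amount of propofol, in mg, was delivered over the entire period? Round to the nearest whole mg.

Concentration = 742 mg ÷ 89 mL = 8.337079 mg/mL
Stage 1: 15 mL/hr × 1.8 hr = 27 mL → 27 mL × 8.337079 mg/mL = 225.1011 mg
Stage 2: 16.6 mL/hr × 3.3 hr = 54.78 mL → 54.78 mL × 8.337079 mg/mL = 456.7052 mg
Stage 3: 51 mL/hr × 5.5 hr = 280.5 mL → 280.5 mL × 8.337079 mg/mL = 2338.551 mg
Total = 225.1011 + 456.7052 + 2338.551 = 3020.357 mg

3020 mg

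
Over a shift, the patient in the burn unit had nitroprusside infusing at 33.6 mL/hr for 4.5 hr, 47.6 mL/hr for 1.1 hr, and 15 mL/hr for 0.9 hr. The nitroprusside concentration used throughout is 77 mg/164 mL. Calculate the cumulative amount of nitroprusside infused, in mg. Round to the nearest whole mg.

Concentration = 77 mg ÷ 164 mL = 0.4695122 mg/mL
Stage 1: 33.6 mL/hr × 4.5 hr = 151.2 mL → 151.2 mL × 0.4695122 mg/mL = 70.99024 mg
Stage 2: 47.6 mL/hr × 1.1 hr = 52.36 mL → 52.36 mL × 0.4695122 mg/mL = 24.58366 mg
Stage 3: 15 mL/hr × 0.9 hr = 13.5 mL → 13.5 mL × 0.4695122 mg/mL = 6.338415 mg
Total = 70.99024 + 24.58366 + 6.338415 = 101.9123 mg

102 mg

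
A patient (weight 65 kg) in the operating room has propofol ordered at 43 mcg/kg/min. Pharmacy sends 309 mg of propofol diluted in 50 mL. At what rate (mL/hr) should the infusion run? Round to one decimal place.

27.1 mL/hr

Dose = 43 mcg/kg/min × 65 kg = 2795 mcg/min
2795 mcg/min × 60 min/hr = 167700 mcg/hr
Concentration = 309 mg ÷ 50 mL = 6.18 mg/mL = 6180 mcg/mL
Rate = 167700 mcg/hr ÷ 6180 mcg/mL = 27.13592 mL/hr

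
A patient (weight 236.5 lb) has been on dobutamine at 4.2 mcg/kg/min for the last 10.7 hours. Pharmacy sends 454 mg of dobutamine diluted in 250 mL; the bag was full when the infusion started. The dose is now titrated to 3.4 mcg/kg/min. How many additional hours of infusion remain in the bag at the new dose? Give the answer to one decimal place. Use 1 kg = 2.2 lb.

7.5 hours

Initial rate:
Weight = 236.5 lb ÷ 2.2 lb/kg = 107.5 kg
Dose = 4.2 mcg/kg/min × 107.5 kg = 451.5 mcg/min
451.5 mcg/min × 60 min/hr = 27090 mcg/hr
Concentration = 454 mg ÷ 250 mL = 1.816 mg/mL = 1816 mcg/mL
Rate = 27090 mcg/hr ÷ 1816 mcg/mL = 14.9174 mL/hr
Volume infused so far = 14.9174 mL/hr × 10.7 hr = 159.6162 mL
Volume remaining = 250 − 159.6162 = 90.38381 mL
New rate:
Dose = 3.4 mcg/kg/min × 107.5 kg = 365.5 mcg/min
365.5 mcg/min × 60 min/hr = 21930 mcg/hr
Rate = 21930 mcg/hr ÷ 1816 mcg/mL = 12.07599 mL/hr
Time remaining = 90.38381 mL ÷ 12.07599 mL/hr = 7.484587 hr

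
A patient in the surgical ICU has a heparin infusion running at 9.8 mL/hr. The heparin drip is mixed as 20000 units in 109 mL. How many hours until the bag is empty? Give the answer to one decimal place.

Duration = 109 mL ÷ 9.8 mL/hr = 11.12245 hr

11.1 hours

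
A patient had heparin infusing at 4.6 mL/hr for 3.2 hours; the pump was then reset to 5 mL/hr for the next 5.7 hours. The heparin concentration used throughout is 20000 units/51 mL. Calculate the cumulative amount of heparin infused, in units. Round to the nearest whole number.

16949 units

Concentration = 20000 units ÷ 51 mL = 392.1569 units/mL
Stage 1: 4.6 mL/hr × 3.2 hr = 14.72 mL → 14.72 mL × 392.1569 units/mL = 5772.549 units
Stage 2: 5 mL/hr × 5.7 hr = 28.5 mL → 28.5 mL × 392.1569 units/mL = 11176.47 units
Total = 5772.549 + 11176.47 = 16949.02 units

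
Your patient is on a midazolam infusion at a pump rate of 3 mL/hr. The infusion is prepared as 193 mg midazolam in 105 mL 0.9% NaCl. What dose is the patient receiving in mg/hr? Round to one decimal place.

Concentration = 193 mg ÷ 105 mL = 1.838095 mg/mL
Drug rate = 3 mL/hr × 1.838095 mg/mL = 5.514286 mg/hr

5.5 mg/hr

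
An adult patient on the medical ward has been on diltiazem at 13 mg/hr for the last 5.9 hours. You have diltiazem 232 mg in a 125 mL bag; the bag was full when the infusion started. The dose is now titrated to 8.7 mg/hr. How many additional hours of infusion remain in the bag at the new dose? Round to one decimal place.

17.9 hours

Initial rate:
Concentration = 232 mg ÷ 125 mL = 1.856 mg/mL
Rate = 13 mg/hr ÷ 1.856 mg/mL = 7.00431 mL/hr
Volume infused so far = 7.00431 mL/hr × 5.9 hr = 41.32543 mL
Volume remaining = 125 − 41.32543 = 83.67457 mL
New rate:
Rate = 8.7 mg/hr ÷ 1.856 mg/mL = 4.6875 mL/hr
Time remaining = 83.67457 mL ÷ 4.6875 mL/hr = 17.85057 hr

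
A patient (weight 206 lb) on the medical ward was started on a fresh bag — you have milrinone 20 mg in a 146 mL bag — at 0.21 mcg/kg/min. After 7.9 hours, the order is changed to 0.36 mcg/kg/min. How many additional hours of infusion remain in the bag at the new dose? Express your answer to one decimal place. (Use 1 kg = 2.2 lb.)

5.3 hours

Initial rate:
Weight = 206 lb ÷ 2.2 lb/kg = 93.63636 kg
Dose = 0.21 mcg/kg/min × 93.63636 kg = 19.66364 mcg/min
19.66364 mcg/min × 60 min/hr = 1179.818 mcg/hr
Concentration = 20 mg ÷ 146 mL = 0.1369863 mg/mL = 136.9863 mcg/mL
Rate = 1179.818 mcg/hr ÷ 136.9863 mcg/mL = 8.612673 mL/hr
Volume infused so far = 8.612673 mL/hr × 7.9 hr = 68.04011 mL
Volume remaining = 146 − 68.04011 = 77.95989 mL
New rate:
Dose = 0.36 mcg/kg/min × 93.63636 kg = 33.70909 mcg/min
33.70909 mcg/min × 60 min/hr = 2022.545 mcg/hr
Rate = 2022.545 mcg/hr ÷ 136.9863 mcg/mL = 14.76458 mL/hr
Time remaining = 77.95989 mL ÷ 14.76458 mL/hr = 5.280196 hr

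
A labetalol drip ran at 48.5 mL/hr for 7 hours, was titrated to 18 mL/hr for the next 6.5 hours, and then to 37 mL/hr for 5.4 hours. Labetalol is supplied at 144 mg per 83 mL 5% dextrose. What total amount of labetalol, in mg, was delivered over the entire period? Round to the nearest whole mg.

1139 mg

Concentration = 144 mg ÷ 83 mL = 1.73494 mg/mL
Stage 1: 48.5 mL/hr × 7 hr = 339.5 mL → 339.5 mL × 1.73494 mg/mL = 589.012 mg
Stage 2: 18 mL/hr × 6.5 hr = 117 mL → 117 mL × 1.73494 mg/mL = 202.988 mg
Stage 3: 37 mL/hr × 5.4 hr = 199.8 mL → 199.8 mL × 1.73494 mg/mL = 346.641 mg
Total = 589.012 + 202.988 + 346.641 = 1138.641 mg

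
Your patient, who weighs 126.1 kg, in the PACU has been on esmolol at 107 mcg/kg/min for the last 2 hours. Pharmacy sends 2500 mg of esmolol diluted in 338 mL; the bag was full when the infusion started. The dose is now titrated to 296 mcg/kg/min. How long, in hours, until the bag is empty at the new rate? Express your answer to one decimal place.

Initial rate:
Dose = 107 mcg/kg/min × 126.1 kg = 13492.7 mcg/min
13492.7 mcg/min × 60 min/hr = 809562 mcg/hr
Concentration = 2500 mg ÷ 338 mL = 7.39645 mg/mL = 7396.45 mcg/mL
Rate = 809562 mcg/hr ÷ 7396.45 mcg/mL = 109.4528 mL/hr
Volume infused so far = 109.4528 mL/hr × 2 hr = 218.9056 mL
Volume remaining = 338 − 218.9056 = 119.0944 mL
New rate:
Dose = 296 mcg/kg/min × 126.1 kg = 37325.6 mcg/min
37325.6 mcg/min × 60 min/hr = 2239536 mcg/hr
Rate = 2239536 mcg/hr ÷ 7396.45 mcg/mL = 302.7853 mL/hr
Time remaining = 119.0944 mL ÷ 302.7853 mL/hr = 0.3933297 hr

0.4 hours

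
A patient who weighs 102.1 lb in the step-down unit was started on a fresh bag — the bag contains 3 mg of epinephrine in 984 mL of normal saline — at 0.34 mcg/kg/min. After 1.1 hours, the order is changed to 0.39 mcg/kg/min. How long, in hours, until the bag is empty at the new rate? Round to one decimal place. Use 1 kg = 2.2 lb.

1.8 hours

Initial rate:
Weight = 102.1 lb ÷ 2.2 lb/kg = 46.40909 kg
Dose = 0.34 mcg/kg/min × 46.40909 kg = 15.77909 mcg/min
15.77909 mcg/min × 60 min/hr = 946.7455 mcg/hr
Concentration = 3 mg ÷ 984 mL = 0.00304878 mg/mL = 3.04878 mcg/mL
Rate = 946.7455 mcg/hr ÷ 3.04878 mcg/mL = 310.5325 mL/hr
Volume infused so far = 310.5325 mL/hr × 1.1 hr = 341.5858 mL
Volume remaining = 984 − 341.5858 = 642.4142 mL
New rate:
Dose = 0.39 mcg/kg/min × 46.40909 kg = 18.09955 mcg/min
18.09955 mcg/min × 60 min/hr = 1085.973 mcg/hr
Rate = 1085.973 mcg/hr ÷ 3.04878 mcg/mL = 356.1991 mL/hr
Time remaining = 642.4142 mL ÷ 356.1991 mL/hr = 1.803526 hr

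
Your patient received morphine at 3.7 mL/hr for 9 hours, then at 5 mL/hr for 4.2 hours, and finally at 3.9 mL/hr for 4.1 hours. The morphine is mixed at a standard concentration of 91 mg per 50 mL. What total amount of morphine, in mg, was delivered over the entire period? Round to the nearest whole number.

128 mg

Concentration = 91 mg ÷ 50 mL = 1.82 mg/mL
Stage 1: 3.7 mL/hr × 9 hr = 33.3 mL → 33.3 mL × 1.82 mg/mL = 60.606 mg
Stage 2: 5 mL/hr × 4.2 hr = 21 mL → 21 mL × 1.82 mg/mL = 38.22 mg
Stage 3: 3.9 mL/hr × 4.1 hr = 15.99 mL → 15.99 mL × 1.82 mg/mL = 29.1018 mg
Total = 60.606 + 38.22 + 29.1018 = 127.9278 mg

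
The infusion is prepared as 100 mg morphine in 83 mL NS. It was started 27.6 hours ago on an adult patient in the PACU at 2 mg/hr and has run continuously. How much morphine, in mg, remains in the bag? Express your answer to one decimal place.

44.8 mg

Concentration = 100 mg ÷ 83 mL = 1.204819 mg/mL
Rate = 2 mg/hr ÷ 1.204819 mg/mL = 1.66 mL/hr
Volume infused = 1.66 mL/hr × 27.6 hr = 45.816 mL
Volume remaining = 83 − 45.816 = 37.184 mL
Drug remaining = 37.184 mL × 1.204819 mg/mL = 44.8 mg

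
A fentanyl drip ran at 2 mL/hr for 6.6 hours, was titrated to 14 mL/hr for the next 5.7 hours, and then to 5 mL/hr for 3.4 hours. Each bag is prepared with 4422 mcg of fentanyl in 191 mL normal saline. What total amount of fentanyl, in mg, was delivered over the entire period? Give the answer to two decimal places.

2.55 mg

Concentration = 4422 mcg ÷ 191 mL = 23.15183 mcg/mL
Stage 1: 2 mL/hr × 6.6 hr = 13.2 mL → 13.2 mL × 23.15183 mcg/mL = 305.6042 mcg
Stage 2: 14 mL/hr × 5.7 hr = 79.8 mL → 79.8 mL × 23.15183 mcg/mL = 1847.516 mcg
Stage 3: 5 mL/hr × 3.4 hr = 17 mL → 17 mL × 23.15183 mcg/mL = 393.5812 mcg
Total = 305.6042 + 1847.516 + 393.5812 = 2546.702 mcg = 2.546702 mg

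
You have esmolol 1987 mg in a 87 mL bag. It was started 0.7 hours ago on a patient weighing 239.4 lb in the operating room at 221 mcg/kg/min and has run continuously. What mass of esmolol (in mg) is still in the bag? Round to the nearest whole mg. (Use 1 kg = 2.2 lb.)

977 mg

Weight = 239.4 lb ÷ 2.2 lb/kg = 108.8182 kg
Dose = 221 mcg/kg/min × 108.8182 kg = 24048.82 mcg/min
24048.82 mcg/min × 60 min/hr = 1442929 mcg/hr
Concentration = 1987 mg ÷ 87 mL = 22.83908 mg/mL = 22839.08 mcg/mL
Rate = 1442929 mcg/hr ÷ 22839.08 mcg/mL = 63.17807 mL/hr
Volume infused = 63.17807 mL/hr × 0.7 hr = 44.22465 mL
Volume remaining = 87 − 44.22465 = 42.77535 mL
Drug remaining = 42.77535 mL × 22839.08 mcg/mL = 976949.6 mcg = 976.9496 mg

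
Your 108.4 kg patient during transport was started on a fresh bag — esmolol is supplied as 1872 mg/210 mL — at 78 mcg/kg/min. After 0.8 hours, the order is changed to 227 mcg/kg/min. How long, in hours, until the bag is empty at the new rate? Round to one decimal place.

1.0 hours

Initial rate:
Dose = 78 mcg/kg/min × 108.4 kg = 8455.2 mcg/min
8455.2 mcg/min × 60 min/hr = 507312 mcg/hr
Concentration = 1872 mg ÷ 210 mL = 8.914286 mg/mL = 8914.286 mcg/mL
Rate = 507312 mcg/hr ÷ 8914.286 mcg/mL = 56.91 mL/hr
Volume infused so far = 56.91 mL/hr × 0.8 hr = 45.528 mL
Volume remaining = 210 − 45.528 = 164.472 mL
New rate:
Dose = 227 mcg/kg/min × 108.4 kg = 24606.8 mcg/min
24606.8 mcg/min × 60 min/hr = 1476408 mcg/hr
Rate = 1476408 mcg/hr ÷ 8914.286 mcg/mL = 165.6227 mL/hr
Time remaining = 164.472 mL ÷ 165.6227 mL/hr = 0.9930523 hr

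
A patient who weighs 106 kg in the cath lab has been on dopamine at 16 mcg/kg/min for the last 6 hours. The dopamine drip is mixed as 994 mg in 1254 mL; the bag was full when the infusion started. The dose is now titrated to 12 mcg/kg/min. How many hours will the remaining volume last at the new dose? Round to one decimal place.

5.0 hours

Initial rate:
Dose = 16 mcg/kg/min × 106 kg = 1696 mcg/min
1696 mcg/min × 60 min/hr = 101760 mcg/hr
Concentration = 994 mg ÷ 1254 mL = 0.7926635 mg/mL = 792.6635 mcg/mL
Rate = 101760 mcg/hr ÷ 792.6635 mcg/mL = 128.3773 mL/hr
Volume infused so far = 128.3773 mL/hr × 6 hr = 770.2638 mL
Volume remaining = 1254 − 770.2638 = 483.7362 mL
New rate:
Dose = 12 mcg/kg/min × 106 kg = 1272 mcg/min
1272 mcg/min × 60 min/hr = 76320 mcg/hr
Rate = 76320 mcg/hr ÷ 792.6635 mcg/mL = 96.28298 mL/hr
Time remaining = 483.7362 mL ÷ 96.28298 mL/hr = 5.024109 hr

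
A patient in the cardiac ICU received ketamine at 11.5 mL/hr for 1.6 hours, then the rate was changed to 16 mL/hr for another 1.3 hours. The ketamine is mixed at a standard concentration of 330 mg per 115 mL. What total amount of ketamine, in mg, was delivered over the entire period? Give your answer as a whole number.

Concentration = 330 mg ÷ 115 mL = 2.869565 mg/mL
Stage 1: 11.5 mL/hr × 1.6 hr = 18.4 mL → 18.4 mL × 2.869565 mg/mL = 52.8 mg
Stage 2: 16 mL/hr × 1.3 hr = 20.8 mL → 20.8 mL × 2.869565 mg/mL = 59.68696 mg
Total = 52.8 + 59.68696 = 112.487 mg

112 mg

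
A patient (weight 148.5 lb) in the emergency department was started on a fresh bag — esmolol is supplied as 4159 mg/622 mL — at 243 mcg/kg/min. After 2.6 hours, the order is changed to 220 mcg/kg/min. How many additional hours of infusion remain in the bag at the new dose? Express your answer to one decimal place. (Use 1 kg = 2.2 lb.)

1.8 hours

Initial rate:
Weight = 148.5 lb ÷ 2.2 lb/kg = 67.5 kg
Dose = 243 mcg/kg/min × 67.5 kg = 16402.5 mcg/min
16402.5 mcg/min × 60 min/hr = 984150 mcg/hr
Concentration = 4159 mg ÷ 622 mL = 6.686495 mg/mL = 6686.495 mcg/mL
Rate = 984150 mcg/hr ÷ 6686.495 mcg/mL = 147.1847 mL/hr
Volume infused so far = 147.1847 mL/hr × 2.6 hr = 382.6803 mL
Volume remaining = 622 − 382.6803 = 239.3197 mL
New rate:
Dose = 220 mcg/kg/min × 67.5 kg = 14850 mcg/min
14850 mcg/min × 60 min/hr = 891000 mcg/hr
Rate = 891000 mcg/hr ÷ 6686.495 mcg/mL = 133.2537 mL/hr
Time remaining = 239.3197 mL ÷ 133.2537 mL/hr = 1.795971 hr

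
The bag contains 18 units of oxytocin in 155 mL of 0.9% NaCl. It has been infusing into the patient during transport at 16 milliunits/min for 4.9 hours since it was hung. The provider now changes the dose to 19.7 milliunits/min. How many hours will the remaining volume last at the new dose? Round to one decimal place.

11.2 hours

Initial rate:
16 milliunits/min × 60 min/hr = 960 milliunits/hr
Concentration = 18 units ÷ 155 mL = 0.116129 units/mL = 116.129 milliunits/mL
Rate = 960 milliunits/hr ÷ 116.129 milliunits/mL = 8.266667 mL/hr
Volume infused so far = 8.266667 mL/hr × 4.9 hr = 40.50667 mL
Volume remaining = 155 − 40.50667 = 114.4933 mL
New rate:
19.7 milliunits/min × 60 min/hr = 1182 milliunits/hr
Rate = 1182 milliunits/hr ÷ 116.129 milliunits/mL = 10.17833 mL/hr
Time remaining = 114.4933 mL ÷ 10.17833 mL/hr = 11.24873 hr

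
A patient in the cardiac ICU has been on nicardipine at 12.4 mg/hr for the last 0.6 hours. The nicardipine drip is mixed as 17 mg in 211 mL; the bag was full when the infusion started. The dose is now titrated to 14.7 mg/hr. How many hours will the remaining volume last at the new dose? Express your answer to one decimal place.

Initial rate:
Concentration = 17 mg ÷ 211 mL = 0.08056872 mg/mL
Rate = 12.4 mg/hr ÷ 0.08056872 mg/mL = 153.9059 mL/hr
Volume infused so far = 153.9059 mL/hr × 0.6 hr = 92.34353 mL
Volume remaining = 211 − 92.34353 = 118.6565 mL
New rate:
Rate = 14.7 mg/hr ÷ 0.08056872 mg/mL = 182.4529 mL/hr
Time remaining = 118.6565 mL ÷ 182.4529 mL/hr = 0.6503401 hr

0.7 hours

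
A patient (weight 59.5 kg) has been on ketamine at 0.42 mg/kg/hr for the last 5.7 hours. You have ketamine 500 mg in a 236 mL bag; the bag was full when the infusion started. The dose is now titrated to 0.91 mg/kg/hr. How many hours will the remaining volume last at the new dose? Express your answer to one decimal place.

Initial rate:
Dose = 0.42 mg/kg/hr × 59.5 kg = 24.99 mg/hr
Concentration = 500 mg ÷ 236 mL = 2.118644 mg/mL
Rate = 24.99 mg/hr ÷ 2.118644 mg/mL = 11.79528 mL/hr
Volume infused so far = 11.79528 mL/hr × 5.7 hr = 67.2331 mL
Volume remaining = 236 − 67.2331 = 168.7669 mL
New rate:
Dose = 0.91 mg/kg/hr × 59.5 kg = 54.145 mg/hr
Rate = 54.145 mg/hr ÷ 2.118644 mg/mL = 25.55644 mL/hr
Time remaining = 168.7669 mL ÷ 25.55644 mL/hr = 6.603694 hr

6.6 hours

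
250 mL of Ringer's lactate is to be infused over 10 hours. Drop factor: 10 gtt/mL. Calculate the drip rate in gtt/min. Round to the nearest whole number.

250 mL ÷ (10 hr × 60 = 600 min) = 0.4166667 mL/min
0.4166667 mL/min × 10 gtt/mL = 4.166667 gtt/min

4 gtt/min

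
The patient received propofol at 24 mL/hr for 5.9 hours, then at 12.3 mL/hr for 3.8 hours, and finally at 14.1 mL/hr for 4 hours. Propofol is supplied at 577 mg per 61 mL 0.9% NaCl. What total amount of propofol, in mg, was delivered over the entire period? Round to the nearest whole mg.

2315 mg

Concentration = 577 mg ÷ 61 mL = 9.459016 mg/mL
Stage 1: 24 mL/hr × 5.9 hr = 141.6 mL → 141.6 mL × 9.459016 mg/mL = 1339.397 mg
Stage 2: 12.3 mL/hr × 3.8 hr = 46.74 mL → 46.74 mL × 9.459016 mg/mL = 442.1144 mg
Stage 3: 14.1 mL/hr × 4 hr = 56.4 mL → 56.4 mL × 9.459016 mg/mL = 533.4885 mg
Total = 1339.397 + 442.1144 + 533.4885 = 2315 mg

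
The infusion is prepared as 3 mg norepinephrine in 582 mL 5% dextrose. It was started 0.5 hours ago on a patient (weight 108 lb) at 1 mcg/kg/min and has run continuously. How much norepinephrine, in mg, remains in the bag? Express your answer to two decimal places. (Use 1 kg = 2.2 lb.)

Weight = 108 lb ÷ 2.2 lb/kg = 49.09091 kg
Dose = 1 mcg/kg/min × 49.09091 kg = 49.09091 mcg/min
49.09091 mcg/min × 60 min/hr = 2945.455 mcg/hr
Concentration = 3 mg ÷ 582 mL = 0.005154639 mg/mL = 5.154639 mcg/mL
Rate = 2945.455 mcg/hr ÷ 5.154639 mcg/mL = 571.4182 mL/hr
Volume infused = 571.4182 mL/hr × 0.5 hr = 285.7091 mL
Volume remaining = 582 − 285.7091 = 296.2909 mL
Drug remaining = 296.2909 mL × 5.154639 mcg/mL = 1527.273 mcg = 1.527273 mg

1.53 mg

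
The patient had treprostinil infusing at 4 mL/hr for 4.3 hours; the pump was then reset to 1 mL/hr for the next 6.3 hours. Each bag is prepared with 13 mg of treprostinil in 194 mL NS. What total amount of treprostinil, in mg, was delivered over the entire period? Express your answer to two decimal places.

Concentration = 13 mg ÷ 194 mL = 0.06701031 mg/mL
Stage 1: 4 mL/hr × 4.3 hr = 17.2 mL → 17.2 mL × 0.06701031 mg/mL = 1.152577 mg
Stage 2: 1 mL/hr × 6.3 hr = 6.3 mL → 6.3 mL × 0.06701031 mg/mL = 0.4221649 mg
Total = 1.152577 + 0.4221649 = 1.574742 mg

1.57 mg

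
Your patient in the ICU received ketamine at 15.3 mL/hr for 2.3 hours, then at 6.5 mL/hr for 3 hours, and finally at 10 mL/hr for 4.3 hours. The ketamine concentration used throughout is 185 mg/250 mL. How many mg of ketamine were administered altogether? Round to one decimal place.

72.3 mg

Concentration = 185 mg ÷ 250 mL = 0.74 mg/mL
Stage 1: 15.3 mL/hr × 2.3 hr = 35.19 mL → 35.19 mL × 0.74 mg/mL = 26.0406 mg
Stage 2: 6.5 mL/hr × 3 hr = 19.5 mL → 19.5 mL × 0.74 mg/mL = 14.43 mg
Stage 3: 10 mL/hr × 4.3 hr = 43 mL → 43 mL × 0.74 mg/mL = 31.82 mg
Total = 26.0406 + 14.43 + 31.82 = 72.2906 mg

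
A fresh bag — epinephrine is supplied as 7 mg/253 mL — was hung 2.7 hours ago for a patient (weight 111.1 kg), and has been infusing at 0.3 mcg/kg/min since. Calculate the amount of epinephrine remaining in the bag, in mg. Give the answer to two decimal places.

1.60 mg

Dose = 0.3 mcg/kg/min × 111.1 kg = 33.33 mcg/min
33.33 mcg/min × 60 min/hr = 1999.8 mcg/hr
Concentration = 7 mg ÷ 253 mL = 0.02766798 mg/mL = 27.66798 mcg/mL
Rate = 1999.8 mcg/hr ÷ 27.66798 mcg/mL = 72.27849 mL/hr
Volume infused = 72.27849 mL/hr × 2.7 hr = 195.1519 mL
Volume remaining = 253 − 195.1519 = 57.84809 mL
Drug remaining = 57.84809 mL × 27.66798 mcg/mL = 1600.54 mcg = 1.60054 mg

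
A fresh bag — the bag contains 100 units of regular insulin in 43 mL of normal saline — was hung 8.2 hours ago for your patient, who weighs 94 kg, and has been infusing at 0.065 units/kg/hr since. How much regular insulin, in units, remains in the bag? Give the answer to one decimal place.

Dose = 0.065 units/kg/hr × 94 kg = 6.11 units/hr
Concentration = 100 units ÷ 43 mL = 2.325581 units/mL
Rate = 6.11 units/hr ÷ 2.325581 units/mL = 2.6273 mL/hr
Volume infused = 2.6273 mL/hr × 8.2 hr = 21.54386 mL
Volume remaining = 43 − 21.54386 = 21.45614 mL
Drug remaining = 21.45614 mL × 2.325581 units/mL = 49.898 units

49.9 units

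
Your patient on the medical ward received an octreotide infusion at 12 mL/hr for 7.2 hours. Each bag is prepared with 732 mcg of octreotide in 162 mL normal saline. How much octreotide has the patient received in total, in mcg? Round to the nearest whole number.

390 mcg

Concentration = 732 mcg ÷ 162 mL = 4.518519 mcg/mL
Drug rate = 12 mL/hr × 4.518519 mcg/mL = 54.22222 mcg/hr
Total = 54.22222 mcg/hr × 7.2 hr = 390.4 mcg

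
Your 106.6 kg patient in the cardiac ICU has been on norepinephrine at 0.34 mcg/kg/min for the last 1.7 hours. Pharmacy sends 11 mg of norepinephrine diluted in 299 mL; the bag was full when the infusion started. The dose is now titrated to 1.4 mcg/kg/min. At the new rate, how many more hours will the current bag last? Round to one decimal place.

0.8 hours

Initial rate:
Dose = 0.34 mcg/kg/min × 106.6 kg = 36.244 mcg/min
36.244 mcg/min × 60 min/hr = 2174.64 mcg/hr
Concentration = 11 mg ÷ 299 mL = 0.0367893 mg/mL = 36.7893 mcg/mL
Rate = 2174.64 mcg/hr ÷ 36.7893 mcg/mL = 59.11067 mL/hr
Volume infused so far = 59.11067 mL/hr × 1.7 hr = 100.4881 mL
Volume remaining = 299 − 100.4881 = 198.5119 mL
New rate:
Dose = 1.4 mcg/kg/min × 106.6 kg = 149.24 mcg/min
149.24 mcg/min × 60 min/hr = 8954.4 mcg/hr
Rate = 8954.4 mcg/hr ÷ 36.7893 mcg/mL = 243.3969 mL/hr
Time remaining = 198.5119 mL ÷ 243.3969 mL/hr = 0.8155892 hr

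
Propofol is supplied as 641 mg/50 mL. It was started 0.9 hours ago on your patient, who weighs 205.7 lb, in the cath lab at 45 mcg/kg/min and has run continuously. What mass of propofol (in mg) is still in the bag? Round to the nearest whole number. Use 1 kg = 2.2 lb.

414 mg

Weight = 205.7 lb ÷ 2.2 lb/kg = 93.5 kg
Dose = 45 mcg/kg/min × 93.5 kg = 4207.5 mcg/min
4207.5 mcg/min × 60 min/hr = 252450 mcg/hr
Concentration = 641 mg ÷ 50 mL = 12.82 mg/mL = 12820 mcg/mL
Rate = 252450 mcg/hr ÷ 12820 mcg/mL = 19.69189 mL/hr
Volume infused = 19.69189 mL/hr × 0.9 hr = 17.7227 mL
Volume remaining = 50 − 17.7227 = 32.2773 mL
Drug remaining = 32.2773 mL × 12820 mcg/mL = 413795 mcg = 413.795 mg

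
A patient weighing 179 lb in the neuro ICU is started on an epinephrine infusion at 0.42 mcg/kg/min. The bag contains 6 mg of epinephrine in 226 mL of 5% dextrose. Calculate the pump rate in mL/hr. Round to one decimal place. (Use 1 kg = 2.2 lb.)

Weight = 179 lb ÷ 2.2 lb/kg = 81.36364 kg
Dose = 0.42 mcg/kg/min × 81.36364 kg = 34.17273 mcg/min
34.17273 mcg/min × 60 min/hr = 2050.364 mcg/hr
Concentration = 6 mg ÷ 226 mL = 0.02654867 mg/mL = 26.54867 mcg/mL
Rate = 2050.364 mcg/hr ÷ 26.54867 mcg/mL = 77.23036 mL/hr

77.2 mL/hr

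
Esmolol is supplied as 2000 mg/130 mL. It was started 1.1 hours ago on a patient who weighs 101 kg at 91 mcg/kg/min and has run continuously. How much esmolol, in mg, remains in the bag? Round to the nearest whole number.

1393 mg

Dose = 91 mcg/kg/min × 101 kg = 9191 mcg/min
9191 mcg/min × 60 min/hr = 551460 mcg/hr
Concentration = 2000 mg ÷ 130 mL = 15.38462 mg/mL = 15384.62 mcg/mL
Rate = 551460 mcg/hr ÷ 15384.62 mcg/mL = 35.8449 mL/hr
Volume infused = 35.8449 mL/hr × 1.1 hr = 39.42939 mL
Volume remaining = 130 − 39.42939 = 90.57061 mL
Drug remaining = 90.57061 mL × 15384.62 mcg/mL = 1393394 mcg = 1393.394 mg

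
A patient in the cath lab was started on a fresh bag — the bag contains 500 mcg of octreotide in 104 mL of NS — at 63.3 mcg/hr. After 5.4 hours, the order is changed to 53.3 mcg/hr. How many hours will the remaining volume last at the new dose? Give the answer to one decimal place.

3.0 hours

Initial rate:
Concentration = 500 mcg ÷ 104 mL = 4.807692 mcg/mL
Rate = 63.3 mcg/hr ÷ 4.807692 mcg/mL = 13.1664 mL/hr
Volume infused so far = 13.1664 mL/hr × 5.4 hr = 71.09856 mL
Volume remaining = 104 − 71.09856 = 32.90144 mL
New rate:
Rate = 53.3 mcg/hr ÷ 4.807692 mcg/mL = 11.0864 mL/hr
Time remaining = 32.90144 mL ÷ 11.0864 mL/hr = 2.96773 hr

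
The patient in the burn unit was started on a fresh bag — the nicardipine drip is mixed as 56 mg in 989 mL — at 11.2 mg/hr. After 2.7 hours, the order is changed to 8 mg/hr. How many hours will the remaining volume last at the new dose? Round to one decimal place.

3.2 hours

Initial rate:
Concentration = 56 mg ÷ 989 mL = 0.05662285 mg/mL
Rate = 11.2 mg/hr ÷ 0.05662285 mg/mL = 197.8 mL/hr
Volume infused so far = 197.8 mL/hr × 2.7 hr = 534.06 mL
Volume remaining = 989 − 534.06 = 454.94 mL
New rate:
Rate = 8 mg/hr ÷ 0.05662285 mg/mL = 141.2857 mL/hr
Time remaining = 454.94 mL ÷ 141.2857 mL/hr = 3.22 hr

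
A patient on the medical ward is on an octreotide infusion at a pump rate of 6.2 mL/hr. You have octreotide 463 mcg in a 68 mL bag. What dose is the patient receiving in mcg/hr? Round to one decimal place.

42.2 mcg/hr

Concentration = 463 mcg ÷ 68 mL = 6.808824 mcg/mL
Drug rate = 6.2 mL/hr × 6.808824 mcg/mL = 42.21471 mcg/hr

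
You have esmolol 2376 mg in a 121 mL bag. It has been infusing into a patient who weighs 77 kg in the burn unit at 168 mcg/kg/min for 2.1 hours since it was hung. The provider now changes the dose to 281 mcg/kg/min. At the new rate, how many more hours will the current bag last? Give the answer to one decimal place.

Initial rate:
Dose = 168 mcg/kg/min × 77 kg = 12936 mcg/min
12936 mcg/min × 60 min/hr = 776160 mcg/hr
Concentration = 2376 mg ÷ 121 mL = 19.63636 mg/mL = 19636.36 mcg/mL
Rate = 776160 mcg/hr ÷ 19636.36 mcg/mL = 39.52667 mL/hr
Volume infused so far = 39.52667 mL/hr × 2.1 hr = 83.006 mL
Volume remaining = 121 − 83.006 = 37.994 mL
New rate:
Dose = 281 mcg/kg/min × 77 kg = 21637 mcg/min
21637 mcg/min × 60 min/hr = 1298220 mcg/hr
Rate = 1298220 mcg/hr ÷ 19636.36 mcg/mL = 66.11306 mL/hr
Time remaining = 37.994 mL ÷ 66.11306 mL/hr = 0.5746823 hr

0.6 hours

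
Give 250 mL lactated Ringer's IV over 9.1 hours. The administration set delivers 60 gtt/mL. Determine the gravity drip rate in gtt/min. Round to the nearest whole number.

27 gtt/min

250 mL ÷ (9.1 hr × 60 = 546 min) = 0.4578755 mL/min
0.4578755 mL/min × 60 gtt/mL = 27.47253 gtt/min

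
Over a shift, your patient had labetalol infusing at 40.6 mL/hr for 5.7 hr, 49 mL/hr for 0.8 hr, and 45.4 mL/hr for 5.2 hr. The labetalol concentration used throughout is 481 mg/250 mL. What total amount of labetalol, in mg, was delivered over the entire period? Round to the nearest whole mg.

975 mg

Concentration = 481 mg ÷ 250 mL = 1.924 mg/mL
Stage 1: 40.6 mL/hr × 5.7 hr = 231.42 mL → 231.42 mL × 1.924 mg/mL = 445.2521 mg
Stage 2: 49 mL/hr × 0.8 hr = 39.2 mL → 39.2 mL × 1.924 mg/mL = 75.4208 mg
Stage 3: 45.4 mL/hr × 5.2 hr = 236.08 mL → 236.08 mL × 1.924 mg/mL = 454.2179 mg
Total = 445.2521 + 75.4208 + 454.2179 = 974.8908 mg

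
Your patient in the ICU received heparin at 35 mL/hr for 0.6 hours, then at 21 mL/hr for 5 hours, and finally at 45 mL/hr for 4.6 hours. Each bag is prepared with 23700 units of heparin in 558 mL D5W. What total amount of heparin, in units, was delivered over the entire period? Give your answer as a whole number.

14144 units

Concentration = 23700 units ÷ 558 mL = 42.47312 units/mL
Stage 1: 35 mL/hr × 0.6 hr = 21 mL → 21 mL × 42.47312 units/mL = 891.9355 units
Stage 2: 21 mL/hr × 5 hr = 105 mL → 105 mL × 42.47312 units/mL = 4459.677 units
Stage 3: 45 mL/hr × 4.6 hr = 207 mL → 207 mL × 42.47312 units/mL = 8791.935 units
Total = 891.9355 + 4459.677 + 8791.935 = 14143.55 units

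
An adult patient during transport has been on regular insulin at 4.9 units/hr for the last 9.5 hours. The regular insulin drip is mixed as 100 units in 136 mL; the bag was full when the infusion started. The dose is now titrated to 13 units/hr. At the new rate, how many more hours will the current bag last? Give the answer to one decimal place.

Initial rate:
Concentration = 100 units ÷ 136 mL = 0.7352941 units/mL
Rate = 4.9 units/hr ÷ 0.7352941 units/mL = 6.664 mL/hr
Volume infused so far = 6.664 mL/hr × 9.5 hr = 63.308 mL
Volume remaining = 136 − 63.308 = 72.692 mL
New rate:
Rate = 13 units/hr ÷ 0.7352941 units/mL = 17.68 mL/hr
Time remaining = 72.692 mL ÷ 17.68 mL/hr = 4.111538 hr

4.1 hours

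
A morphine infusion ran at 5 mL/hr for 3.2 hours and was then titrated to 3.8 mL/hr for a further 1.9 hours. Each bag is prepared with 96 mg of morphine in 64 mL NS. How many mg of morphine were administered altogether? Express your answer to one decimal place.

34.8 mg

Concentration = 96 mg ÷ 64 mL = 1.5 mg/mL
Stage 1: 5 mL/hr × 3.2 hr = 16 mL → 16 mL × 1.5 mg/mL = 24 mg
Stage 2: 3.8 mL/hr × 1.9 hr = 7.22 mL → 7.22 mL × 1.5 mg/mL = 10.83 mg
Total = 24 + 10.83 = 34.83 mg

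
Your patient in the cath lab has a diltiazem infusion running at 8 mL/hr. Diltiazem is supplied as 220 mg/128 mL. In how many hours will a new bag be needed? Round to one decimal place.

16.0 hours

Duration = 128 mL ÷ 8 mL/hr = 16 hr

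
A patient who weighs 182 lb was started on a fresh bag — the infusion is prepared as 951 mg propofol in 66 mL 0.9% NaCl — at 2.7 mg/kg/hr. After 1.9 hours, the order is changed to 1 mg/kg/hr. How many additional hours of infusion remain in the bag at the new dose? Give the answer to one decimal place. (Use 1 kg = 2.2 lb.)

Initial rate:
Weight = 182 lb ÷ 2.2 lb/kg = 82.72727 kg
Dose = 2.7 mg/kg/hr × 82.72727 kg = 223.3636 mg/hr
Concentration = 951 mg ÷ 66 mL = 14.40909 mg/mL
Rate = 223.3636 mg/hr ÷ 14.40909 mg/mL = 15.50158 mL/hr
Volume infused so far = 15.50158 mL/hr × 1.9 hr = 29.453 mL
Volume remaining = 66 − 29.453 = 36.547 mL
New rate:
Dose = 1 mg/kg/hr × 82.72727 kg = 82.72727 mg/hr
Rate = 82.72727 mg/hr ÷ 14.40909 mg/mL = 5.741325 mL/hr
Time remaining = 36.547 mL ÷ 5.741325 mL/hr = 6.365604 hr

6.4 hours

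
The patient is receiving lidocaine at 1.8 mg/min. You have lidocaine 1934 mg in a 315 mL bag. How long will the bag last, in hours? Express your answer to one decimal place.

1.8 mg/min × 60 min/hr = 108 mg/hr
Concentration = 1934 mg ÷ 315 mL = 6.139683 mg/mL
Rate = 108 mg/hr ÷ 6.139683 mg/mL = 17.59049 mL/hr
Duration = 315 mL ÷ 17.59049 mL/hr = 17.90741 hr

17.9 hours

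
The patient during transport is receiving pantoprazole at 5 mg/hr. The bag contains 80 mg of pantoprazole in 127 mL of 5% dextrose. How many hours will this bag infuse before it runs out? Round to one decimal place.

Concentration = 80 mg ÷ 127 mL = 0.6299213 mg/mL
Rate = 5 mg/hr ÷ 0.6299213 mg/mL = 7.9375 mL/hr
Duration = 127 mL ÷ 7.9375 mL/hr = 16 hr

16.0 hours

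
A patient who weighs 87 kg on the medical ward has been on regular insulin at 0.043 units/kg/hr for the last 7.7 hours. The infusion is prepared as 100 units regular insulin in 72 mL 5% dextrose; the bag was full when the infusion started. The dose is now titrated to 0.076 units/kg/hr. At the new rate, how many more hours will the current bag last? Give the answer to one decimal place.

Initial rate:
Dose = 0.043 units/kg/hr × 87 kg = 3.741 units/hr
Concentration = 100 units ÷ 72 mL = 1.388889 units/mL
Rate = 3.741 units/hr ÷ 1.388889 units/mL = 2.69352 mL/hr
Volume infused so far = 2.69352 mL/hr × 7.7 hr = 20.7401 mL
Volume remaining = 72 − 20.7401 = 51.2599 mL
New rate:
Dose = 0.076 units/kg/hr × 87 kg = 6.612 units/hr
Rate = 6.612 units/hr ÷ 1.388889 units/mL = 4.76064 mL/hr
Time remaining = 51.2599 mL ÷ 4.76064 mL/hr = 10.76744 hr

10.8 hours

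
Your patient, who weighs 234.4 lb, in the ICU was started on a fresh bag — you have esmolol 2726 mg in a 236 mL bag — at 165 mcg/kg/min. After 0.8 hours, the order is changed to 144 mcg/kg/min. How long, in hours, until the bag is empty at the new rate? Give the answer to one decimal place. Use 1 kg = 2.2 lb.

Initial rate:
Weight = 234.4 lb ÷ 2.2 lb/kg = 106.5455 kg
Dose = 165 mcg/kg/min × 106.5455 kg = 17580 mcg/min
17580 mcg/min × 60 min/hr = 1054800 mcg/hr
Concentration = 2726 mg ÷ 236 mL = 11.55085 mg/mL = 11550.85 mcg/mL
Rate = 1054800 mcg/hr ÷ 11550.85 mcg/mL = 91.31798 mL/hr
Volume infused so far = 91.31798 mL/hr × 0.8 hr = 73.05438 mL
Volume remaining = 236 − 73.05438 = 162.9456 mL
New rate:
Dose = 144 mcg/kg/min × 106.5455 kg = 15342.55 mcg/min
15342.55 mcg/min × 60 min/hr = 920552.7 mcg/hr
Rate = 920552.7 mcg/hr ÷ 11550.85 mcg/mL = 79.69569 mL/hr
Time remaining = 162.9456 mL ÷ 79.69569 mL/hr = 2.044598 hr

2.0 hours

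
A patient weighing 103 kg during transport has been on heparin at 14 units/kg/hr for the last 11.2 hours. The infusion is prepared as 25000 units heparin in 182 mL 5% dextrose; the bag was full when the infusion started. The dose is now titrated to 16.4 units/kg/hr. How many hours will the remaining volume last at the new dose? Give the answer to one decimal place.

Initial rate:
Dose = 14 units/kg/hr × 103 kg = 1442 units/hr
Concentration = 25000 units ÷ 182 mL = 137.3626 units/mL
Rate = 1442 units/hr ÷ 137.3626 units/mL = 10.49776 mL/hr
Volume infused so far = 10.49776 mL/hr × 11.2 hr = 117.5749 mL
Volume remaining = 182 − 117.5749 = 64.42509 mL
New rate:
Dose = 16.4 units/kg/hr × 103 kg = 1689.2 units/hr
Rate = 1689.2 units/hr ÷ 137.3626 units/mL = 12.29738 mL/hr
Time remaining = 64.42509 mL ÷ 12.29738 mL/hr = 5.23893 hr

5.2 hours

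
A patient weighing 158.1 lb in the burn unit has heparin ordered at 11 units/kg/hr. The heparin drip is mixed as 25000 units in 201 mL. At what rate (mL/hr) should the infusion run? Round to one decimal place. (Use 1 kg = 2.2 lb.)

Weight = 158.1 lb ÷ 2.2 lb/kg = 71.86364 kg
Dose = 11 units/kg/hr × 71.86364 kg = 790.5 units/hr
Concentration = 25000 units ÷ 201 mL = 124.3781 units/mL
Rate = 790.5 units/hr ÷ 124.3781 units/mL = 6.35562 mL/hr

6.4 mL/hr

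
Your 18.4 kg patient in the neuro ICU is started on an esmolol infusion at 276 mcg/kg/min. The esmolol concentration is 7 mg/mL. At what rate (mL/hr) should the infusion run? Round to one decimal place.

43.5 mL/hr

Dose = 276 mcg/kg/min × 18.4 kg = 5078.4 mcg/min
5078.4 mcg/min × 60 min/hr = 304704 mcg/hr
Concentration = 7 mg/mL = 7000 mcg/mL
Rate = 304704 mcg/hr ÷ 7000 mcg/mL = 43.52914 mL/hr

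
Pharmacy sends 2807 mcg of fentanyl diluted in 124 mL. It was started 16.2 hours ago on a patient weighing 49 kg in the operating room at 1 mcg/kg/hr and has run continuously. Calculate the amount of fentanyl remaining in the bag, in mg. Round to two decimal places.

Dose = 1 mcg/kg/hr × 49 kg = 49 mcg/hr
Concentration = 2807 mcg ÷ 124 mL = 22.6371 mcg/mL
Rate = 49 mcg/hr ÷ 22.6371 mcg/mL = 2.164589 mL/hr
Volume infused = 2.164589 mL/hr × 16.2 hr = 35.06633 mL
Volume remaining = 124 − 35.06633 = 88.93367 mL
Drug remaining = 88.93367 mL × 22.6371 mcg/mL = 2013.2 mcg = 2.0132 mg

2.01 mg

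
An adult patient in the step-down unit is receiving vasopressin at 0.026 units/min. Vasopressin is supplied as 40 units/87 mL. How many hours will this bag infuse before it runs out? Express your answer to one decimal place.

0.026 units/min × 60 min/hr = 1.56 units/hr
Concentration = 40 units ÷ 87 mL = 0.4597701 units/mL
Rate = 1.56 units/hr ÷ 0.4597701 units/mL = 3.393 mL/hr
Duration = 87 mL ÷ 3.393 mL/hr = 25.64103 hr

25.6 hours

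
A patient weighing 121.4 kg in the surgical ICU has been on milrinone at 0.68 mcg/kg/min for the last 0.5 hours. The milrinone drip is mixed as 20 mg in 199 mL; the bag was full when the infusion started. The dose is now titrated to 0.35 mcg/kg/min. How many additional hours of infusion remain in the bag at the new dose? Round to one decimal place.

Initial rate:
Dose = 0.68 mcg/kg/min × 121.4 kg = 82.552 mcg/min
82.552 mcg/min × 60 min/hr = 4953.12 mcg/hr
Concentration = 20 mg ÷ 199 mL = 0.1005025 mg/mL = 100.5025 mcg/mL
Rate = 4953.12 mcg/hr ÷ 100.5025 mcg/mL = 49.28354 mL/hr
Volume infused so far = 49.28354 mL/hr × 0.5 hr = 24.64177 mL
Volume remaining = 199 − 24.64177 = 174.3582 mL
New rate:
Dose = 0.35 mcg/kg/min × 121.4 kg = 42.49 mcg/min
42.49 mcg/min × 60 min/hr = 2549.4 mcg/hr
Rate = 2549.4 mcg/hr ÷ 100.5025 mcg/mL = 25.36653 mL/hr
Time remaining = 174.3582 mL ÷ 25.36653 mL/hr = 6.873555 hr

6.9 hours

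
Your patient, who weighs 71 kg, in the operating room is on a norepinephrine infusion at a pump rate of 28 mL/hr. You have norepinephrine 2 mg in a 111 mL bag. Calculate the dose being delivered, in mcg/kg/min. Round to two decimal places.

0.12 mcg/kg/min

Concentration = 2 mg ÷ 111 mL = 0.01801802 mg/mL = 18.01802 mcg/mL
Drug rate = 28 mL/hr × 18.01802 mcg/mL = 504.5045 mcg/hr
504.5045 mcg/hr ÷ 60 min/hr = 8.408408 mcg/min
8.408408 mcg/min ÷ 71 kg = 0.1184283 mcg/kg/min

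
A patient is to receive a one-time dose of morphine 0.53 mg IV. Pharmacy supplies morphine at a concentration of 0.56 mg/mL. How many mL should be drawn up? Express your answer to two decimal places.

0.95 mL

Volume = 0.53 mg ÷ 0.56 mg/mL = 0.9464286 mL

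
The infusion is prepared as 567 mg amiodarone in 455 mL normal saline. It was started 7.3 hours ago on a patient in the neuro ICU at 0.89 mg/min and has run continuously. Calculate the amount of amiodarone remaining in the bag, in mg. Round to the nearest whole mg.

0.89 mg/min × 60 min/hr = 53.4 mg/hr
Concentration = 567 mg ÷ 455 mL = 1.246154 mg/mL
Rate = 53.4 mg/hr ÷ 1.246154 mg/mL = 42.85185 mL/hr
Volume infused = 42.85185 mL/hr × 7.3 hr = 312.8185 mL
Volume remaining = 455 − 312.8185 = 142.1815 mL
Drug remaining = 142.1815 mL × 1.246154 mg/mL = 177.18 mg

177 mg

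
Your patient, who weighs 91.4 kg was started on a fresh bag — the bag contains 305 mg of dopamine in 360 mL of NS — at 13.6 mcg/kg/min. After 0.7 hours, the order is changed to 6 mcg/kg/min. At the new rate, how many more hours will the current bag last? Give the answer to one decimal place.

7.7 hours

Initial rate:
Dose = 13.6 mcg/kg/min × 91.4 kg = 1243.04 mcg/min
1243.04 mcg/min × 60 min/hr = 74582.4 mcg/hr
Concentration = 305 mg ÷ 360 mL = 0.8472222 mg/mL = 847.2222 mcg/mL
Rate = 74582.4 mcg/hr ÷ 847.2222 mcg/mL = 88.03169 mL/hr
Volume infused so far = 88.03169 mL/hr × 0.7 hr = 61.62218 mL
Volume remaining = 360 − 61.62218 = 298.3778 mL
New rate:
Dose = 6 mcg/kg/min × 91.4 kg = 548.4 mcg/min
548.4 mcg/min × 60 min/hr = 32904 mcg/hr
Rate = 32904 mcg/hr ÷ 847.2222 mcg/mL = 38.83751 mL/hr
Time remaining = 298.3778 mL ÷ 38.83751 mL/hr = 7.682723 hr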